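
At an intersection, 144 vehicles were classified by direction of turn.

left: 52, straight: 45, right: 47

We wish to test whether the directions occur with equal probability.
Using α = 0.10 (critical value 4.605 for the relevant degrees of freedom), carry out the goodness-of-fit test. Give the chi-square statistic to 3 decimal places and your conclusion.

0.542; do not reject

Expected count for each of the 3 categories: 144/3 = 48.
χ² = (52−48)²/48 + (45−48)²/48 + (47−48)²/48
   = 0.3333 + 0.1875 + 0.0208
Sum = 0.542
df = 2. Since 0.542 < 4.605, we do not reject H₀.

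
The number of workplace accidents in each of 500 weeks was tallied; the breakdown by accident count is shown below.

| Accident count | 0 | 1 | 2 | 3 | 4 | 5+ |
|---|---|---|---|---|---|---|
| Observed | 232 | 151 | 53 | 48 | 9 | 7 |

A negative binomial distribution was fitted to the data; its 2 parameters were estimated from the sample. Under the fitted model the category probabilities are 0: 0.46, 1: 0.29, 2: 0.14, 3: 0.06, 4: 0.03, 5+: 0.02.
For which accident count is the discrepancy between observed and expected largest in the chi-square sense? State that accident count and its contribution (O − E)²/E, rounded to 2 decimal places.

3, 10.80

Expected counts E_i = n·p_i: 500×0.46 = 230, 500×0.29 = 145, 500×0.14 = 70, 500×0.06 = 30, 500×0.03 = 15, 500×0.02 = 10.
cat         O        E   (O−E)²/E
0         232      230      0.017
1         151      145      0.248
2          53       70      4.129
3          48       30     10.800
4           9       15      2.400
5+          7       10      0.900
The largest term is for 3: 10.80.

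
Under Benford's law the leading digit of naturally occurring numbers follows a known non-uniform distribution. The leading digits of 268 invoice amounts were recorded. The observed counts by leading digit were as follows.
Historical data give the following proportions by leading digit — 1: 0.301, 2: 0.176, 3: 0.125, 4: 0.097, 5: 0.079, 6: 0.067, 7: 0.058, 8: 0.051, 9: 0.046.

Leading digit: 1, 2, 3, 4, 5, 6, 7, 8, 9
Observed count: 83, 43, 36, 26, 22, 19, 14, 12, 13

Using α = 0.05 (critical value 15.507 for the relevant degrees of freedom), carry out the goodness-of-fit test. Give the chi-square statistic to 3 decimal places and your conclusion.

Expected counts E_i = n·p_i: 268×0.301 = 80.668, 268×0.176 = 47.168, 268×0.125 = 33.5, 268×0.097 = 25.996, 268×0.079 = 21.172, 268×0.067 = 17.956, 268×0.058 = 15.544, 268×0.051 = 13.668, 268×0.046 = 12.328.
cat         O        E   (O−E)²/E
1          83   80.668     0.0674
2          43   47.168     0.3683
3          36     33.5     0.1866
4          26   25.996     0.0000
5          22   21.172     0.0324
6          19   17.956     0.0607
7          14   15.544     0.1534
8          12   13.668     0.2036
9          13   12.328     0.0366
Sum = 1.109
df = 8. Since 1.109 < 15.507, we do not reject H₀.

1.109; do not reject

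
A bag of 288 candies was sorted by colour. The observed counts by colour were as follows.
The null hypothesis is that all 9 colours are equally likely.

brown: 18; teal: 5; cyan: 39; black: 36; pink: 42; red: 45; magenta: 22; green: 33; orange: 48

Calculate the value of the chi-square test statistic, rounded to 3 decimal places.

Under H₀ each category has probability 1/9, so each expected count is 288/9 = 32.
brown: (18 − 32)²/32 = 196/32 = 6.1250
teal: (5 − 32)²/32 = 729/32 = 22.7813
cyan: (39 − 32)²/32 = 49/32 = 1.5313
black: (36 − 32)²/32 = 16/32 = 0.5000
pink: (42 − 32)²/32 = 100/32 = 3.1250
red: (45 − 32)²/32 = 169/32 = 5.2813
magenta: (22 − 32)²/32 = 100/32 = 3.1250
green: (33 − 32)²/32 = 1/32 = 0.0313
orange: (48 − 32)²/32 = 256/32 = 8.0000
Sum = 50.500

50.500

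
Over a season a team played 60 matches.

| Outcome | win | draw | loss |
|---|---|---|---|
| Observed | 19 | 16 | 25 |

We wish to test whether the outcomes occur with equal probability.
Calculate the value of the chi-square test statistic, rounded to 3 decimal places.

2.100

Under H₀ each category has probability 1/3, so each expected count is 60/3 = 20.
cat         O        E   (O−E)²/E
win        19       20     0.0500
draw       16       20     0.8000
loss       25       20     1.2500
Sum = 2.100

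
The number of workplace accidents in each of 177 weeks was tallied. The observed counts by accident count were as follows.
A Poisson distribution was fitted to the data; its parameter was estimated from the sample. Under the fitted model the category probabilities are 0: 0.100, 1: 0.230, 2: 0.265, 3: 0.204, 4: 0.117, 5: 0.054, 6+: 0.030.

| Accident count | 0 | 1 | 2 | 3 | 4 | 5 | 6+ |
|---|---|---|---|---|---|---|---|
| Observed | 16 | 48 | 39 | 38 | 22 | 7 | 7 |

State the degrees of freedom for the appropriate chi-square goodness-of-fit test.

5

There are k = 7 categories and 1 parameter estimated from the data, so df = 7 − 1 − 1 = 5.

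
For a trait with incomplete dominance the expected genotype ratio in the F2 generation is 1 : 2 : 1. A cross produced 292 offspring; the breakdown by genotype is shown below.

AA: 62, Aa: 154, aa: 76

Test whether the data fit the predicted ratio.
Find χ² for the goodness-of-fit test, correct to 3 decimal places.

Ratio total = 4. Expected counts: 292×1/4 = 73, 292×2/4 = 146, 292×1/4 = 73.
χ² = (62−73)²/73 + (154−146)²/146 + (76−73)²/73
   = 1.6575 + 0.4384 + 0.1233
Sum = 2.219

2.219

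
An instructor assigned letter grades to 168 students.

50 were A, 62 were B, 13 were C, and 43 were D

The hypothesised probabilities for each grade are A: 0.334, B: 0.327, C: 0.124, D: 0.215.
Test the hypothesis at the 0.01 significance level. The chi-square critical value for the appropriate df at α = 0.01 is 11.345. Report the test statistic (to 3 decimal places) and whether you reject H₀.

5.829; do not reject

Expected counts E_i = n·p_i: 168×0.334 = 56.112, 168×0.327 = 54.936, 168×0.124 = 20.832, 168×0.215 = 36.12.
χ² = (50−56.112)²/56.112 + (62−54.936)²/54.936 + (13−20.832)²/20.832 + (43−36.12)²/36.12
   = 0.6657 + 0.9083 + 2.9445 + 1.3105
Sum = 5.829
df = 3. Since 5.829 < 11.345, we do not reject H₀.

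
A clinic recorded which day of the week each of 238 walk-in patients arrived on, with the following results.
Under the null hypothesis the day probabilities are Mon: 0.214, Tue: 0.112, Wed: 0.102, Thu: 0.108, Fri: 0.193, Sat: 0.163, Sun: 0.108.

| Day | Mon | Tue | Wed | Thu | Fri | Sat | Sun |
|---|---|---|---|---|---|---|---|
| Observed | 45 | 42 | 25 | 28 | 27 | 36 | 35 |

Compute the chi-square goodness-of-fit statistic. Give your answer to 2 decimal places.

Expected counts E_i = n·p_i: 238×0.214 = 50.932, 238×0.112 = 26.656, 238×0.102 = 24.276, 238×0.108 = 25.704, 238×0.193 = 45.934, 238×0.163 = 38.794, 238×0.108 = 25.704.
Mon: (45 − 50.932)²/50.932 = 35.188624/50.932 = 0.691
Tue: (42 − 26.656)²/26.656 = 235.438336/26.656 = 8.832
Wed: (25 − 24.276)²/24.276 = 0.524176/24.276 = 0.022
Thu: (28 − 25.704)²/25.704 = 5.271616/25.704 = 0.205
Fri: (27 − 45.934)²/45.934 = 358.496356/45.934 = 7.805
Sat: (36 − 38.794)²/38.794 = 7.806436/38.794 = 0.201
Sun: (35 − 25.704)²/25.704 = 86.415616/25.704 = 3.362
Sum = 21.12

21.12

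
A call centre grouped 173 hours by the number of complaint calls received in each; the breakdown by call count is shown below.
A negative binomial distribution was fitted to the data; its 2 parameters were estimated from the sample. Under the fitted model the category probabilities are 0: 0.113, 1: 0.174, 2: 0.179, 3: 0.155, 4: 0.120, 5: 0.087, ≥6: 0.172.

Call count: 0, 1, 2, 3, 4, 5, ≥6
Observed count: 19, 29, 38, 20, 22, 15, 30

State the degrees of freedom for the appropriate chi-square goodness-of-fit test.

There are k = 7 categories and 2 parameters estimated from the data, so df = 7 − 1 − 2 = 4.

4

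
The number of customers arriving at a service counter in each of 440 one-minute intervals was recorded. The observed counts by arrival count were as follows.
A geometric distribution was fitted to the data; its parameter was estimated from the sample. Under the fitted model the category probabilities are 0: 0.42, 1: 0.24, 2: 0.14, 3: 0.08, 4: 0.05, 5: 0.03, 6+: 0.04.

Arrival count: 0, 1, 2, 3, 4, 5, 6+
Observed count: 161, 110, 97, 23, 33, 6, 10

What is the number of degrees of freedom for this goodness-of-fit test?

5

There are k = 7 categories and 1 parameter estimated from the data, so df = 7 − 1 − 1 = 5.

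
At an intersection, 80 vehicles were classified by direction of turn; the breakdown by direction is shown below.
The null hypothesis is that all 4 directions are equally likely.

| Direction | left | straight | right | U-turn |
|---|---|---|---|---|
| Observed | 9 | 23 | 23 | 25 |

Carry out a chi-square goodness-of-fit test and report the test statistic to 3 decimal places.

8.200

Expected count for each of the 4 categories: 80/4 = 20.
left: (9 − 20)²/20 = 121/20 = 6.0500
straight: (23 − 20)²/20 = 9/20 = 0.4500
right: (23 − 20)²/20 = 9/20 = 0.4500
U-turn: (25 − 20)²/20 = 25/20 = 1.2500
Sum = 8.200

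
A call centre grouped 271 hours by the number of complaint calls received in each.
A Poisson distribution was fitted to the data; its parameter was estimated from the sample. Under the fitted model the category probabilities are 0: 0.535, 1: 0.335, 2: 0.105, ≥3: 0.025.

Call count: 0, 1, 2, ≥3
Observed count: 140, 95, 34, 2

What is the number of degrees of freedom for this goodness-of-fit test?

2

There are k = 4 categories and 1 parameter estimated from the data, so df = 4 − 1 − 1 = 2.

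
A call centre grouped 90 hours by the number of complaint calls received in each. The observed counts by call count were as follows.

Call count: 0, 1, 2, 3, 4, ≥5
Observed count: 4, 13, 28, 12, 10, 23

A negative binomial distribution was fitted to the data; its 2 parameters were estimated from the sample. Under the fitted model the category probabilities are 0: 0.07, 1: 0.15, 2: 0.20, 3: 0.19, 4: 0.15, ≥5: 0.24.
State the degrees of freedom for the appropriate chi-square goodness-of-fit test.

There are k = 6 categories and 2 parameters estimated from the data, so df = 6 − 1 − 2 = 3.

3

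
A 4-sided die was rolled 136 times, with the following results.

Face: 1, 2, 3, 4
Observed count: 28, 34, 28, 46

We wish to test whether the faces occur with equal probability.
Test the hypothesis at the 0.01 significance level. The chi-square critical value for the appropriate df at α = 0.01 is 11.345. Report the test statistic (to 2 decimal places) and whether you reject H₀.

Under H₀ each category has probability 1/4, so each expected count is 136/4 = 34.
χ² = (28−34)²/34 + (34−34)²/34 + (28−34)²/34 + (46−34)²/34
   = 1.059 + 0.000 + 1.059 + 4.235
Sum = 6.35
df = 3. Since 6.35 < 11.345, we do not reject H₀.

6.35; do not reject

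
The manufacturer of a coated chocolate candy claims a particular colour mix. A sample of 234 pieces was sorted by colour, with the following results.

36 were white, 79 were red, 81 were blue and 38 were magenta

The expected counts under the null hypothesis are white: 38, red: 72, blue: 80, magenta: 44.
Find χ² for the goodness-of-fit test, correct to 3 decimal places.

χ² = (36−38)²/38 + (79−72)²/72 + (81−80)²/80 + (38−44)²/44
   = 0.1053 + 0.6806 + 0.0125 + 0.8182
Sum = 1.617

1.617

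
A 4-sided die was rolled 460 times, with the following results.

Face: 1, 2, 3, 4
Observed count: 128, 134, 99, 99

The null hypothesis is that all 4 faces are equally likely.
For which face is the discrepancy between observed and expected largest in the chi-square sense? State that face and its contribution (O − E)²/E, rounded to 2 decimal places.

Expected count for each of the 4 categories: 460/4 = 115.
χ² = (128−115)²/115 + (134−115)²/115 + (99−115)²/115 + (99−115)²/115
   = 1.470 + 3.139 + 2.226 + 2.226
The largest term is for 2: 3.14.

2, 3.14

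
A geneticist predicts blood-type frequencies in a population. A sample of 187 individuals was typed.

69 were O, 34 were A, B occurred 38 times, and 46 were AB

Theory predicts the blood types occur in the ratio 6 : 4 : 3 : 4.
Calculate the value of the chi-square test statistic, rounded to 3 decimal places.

3.258

Ratio total = 17. Expected counts: 187×6/17 = 66, 187×4/17 = 44, 187×3/17 = 33, 187×4/17 = 44.
χ² = (69−66)²/66 + (34−44)²/44 + (38−33)²/33 + (46−44)²/44
   = 0.1364 + 2.2727 + 0.7576 + 0.0909
Sum = 3.258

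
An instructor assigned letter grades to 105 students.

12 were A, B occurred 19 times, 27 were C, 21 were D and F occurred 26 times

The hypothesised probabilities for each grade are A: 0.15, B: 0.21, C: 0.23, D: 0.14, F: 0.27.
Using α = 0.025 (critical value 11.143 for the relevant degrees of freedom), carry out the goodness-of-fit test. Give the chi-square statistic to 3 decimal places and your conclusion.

4.546; do not reject

Expected counts E_i = n·p_i: 105×0.15 = 15.75, 105×0.21 = 22.05, 105×0.23 = 24.15, 105×0.14 = 14.7, 105×0.27 = 28.35.
cat         O        E   (O−E)²/E
A          12    15.75     0.8929
B          19    22.05     0.4219
C          27    24.15     0.3363
D          21     14.7     2.7000
F          26    28.35     0.1948
Sum = 4.546
df = 4. Since 4.546 < 11.143, we do not reject H₀.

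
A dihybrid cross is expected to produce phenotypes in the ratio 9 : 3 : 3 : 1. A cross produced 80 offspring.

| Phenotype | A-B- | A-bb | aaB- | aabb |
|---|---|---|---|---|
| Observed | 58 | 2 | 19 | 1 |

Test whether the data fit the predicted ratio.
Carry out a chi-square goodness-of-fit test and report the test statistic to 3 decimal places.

Ratio total = 16. Expected counts: 80×9/16 = 45, 80×3/16 = 15, 80×3/16 = 15, 80×1/16 = 5.
cat         O        E   (O−E)²/E
A-B-       58       45     3.7556
A-bb        2       15    11.2667
aaB-       19       15     1.0667
aabb        1        5     3.2000
Sum = 19.289

19.289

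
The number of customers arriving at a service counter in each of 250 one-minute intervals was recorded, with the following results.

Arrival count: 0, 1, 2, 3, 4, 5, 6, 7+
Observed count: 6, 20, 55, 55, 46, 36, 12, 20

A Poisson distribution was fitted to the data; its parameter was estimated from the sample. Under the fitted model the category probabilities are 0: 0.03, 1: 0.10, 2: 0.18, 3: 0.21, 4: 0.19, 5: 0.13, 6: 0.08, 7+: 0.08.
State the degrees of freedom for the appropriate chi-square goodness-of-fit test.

There are k = 8 categories and 1 parameter estimated from the data, so df = 8 − 1 − 1 = 6.

6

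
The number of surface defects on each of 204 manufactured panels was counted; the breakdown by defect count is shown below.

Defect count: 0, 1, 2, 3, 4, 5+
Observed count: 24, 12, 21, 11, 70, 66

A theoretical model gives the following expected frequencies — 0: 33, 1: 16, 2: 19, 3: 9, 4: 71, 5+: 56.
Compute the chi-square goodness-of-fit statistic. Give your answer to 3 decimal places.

cat         O        E   (O−E)²/E
0          24       33     2.4545
1          12       16     1.0000
2          21       19     0.2105
3          11        9     0.4444
4          70       71     0.0141
5+         66       56     1.7857
Sum = 5.909

5.909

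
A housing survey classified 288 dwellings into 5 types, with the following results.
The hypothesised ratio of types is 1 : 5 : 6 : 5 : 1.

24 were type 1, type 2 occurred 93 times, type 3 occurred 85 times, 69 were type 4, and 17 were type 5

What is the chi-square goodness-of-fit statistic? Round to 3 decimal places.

Ratio total = 18. Expected counts: 288×1/18 = 16, 288×5/18 = 80, 288×6/18 = 96, 288×5/18 = 80, 288×1/18 = 16.
cat         O        E   (O−E)²/E
type 1     24       16     4.0000
type 2     93       80     2.1125
type 3     85       96     1.2604
type 4     69       80     1.5125
type 5     17       16     0.0625
Sum = 8.948

8.948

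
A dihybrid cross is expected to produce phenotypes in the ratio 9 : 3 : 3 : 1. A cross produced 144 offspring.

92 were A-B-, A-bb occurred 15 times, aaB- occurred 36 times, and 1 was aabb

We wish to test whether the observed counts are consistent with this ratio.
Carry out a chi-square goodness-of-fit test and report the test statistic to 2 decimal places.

16.94

Ratio total = 16. Expected counts: 144×9/16 = 81, 144×3/16 = 27, 144×3/16 = 27, 144×1/16 = 9.
χ² = (92−81)²/81 + (15−27)²/27 + (36−27)²/27 + (1−9)²/9
   = 1.494 + 5.333 + 3.000 + 7.111
Sum = 16.94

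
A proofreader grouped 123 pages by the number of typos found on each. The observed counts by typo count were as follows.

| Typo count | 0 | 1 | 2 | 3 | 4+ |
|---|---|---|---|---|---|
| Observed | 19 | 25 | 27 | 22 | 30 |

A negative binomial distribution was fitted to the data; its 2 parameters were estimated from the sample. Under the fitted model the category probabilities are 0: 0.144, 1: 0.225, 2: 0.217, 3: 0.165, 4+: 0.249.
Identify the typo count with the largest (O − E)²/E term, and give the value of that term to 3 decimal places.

Expected counts E_i = n·p_i: 123×0.144 = 17.712, 123×0.225 = 27.675, 123×0.217 = 26.691, 123×0.165 = 20.295, 123×0.249 = 30.627.
χ² = (19−17.712)²/17.712 + (25−27.675)²/27.675 + (27−26.691)²/26.691 + (22−20.295)²/20.295 + (30−30.627)²/30.627
   = 0.0937 + 0.2586 + 0.0036 + 0.1432 + 0.0128
The largest term is for 1: 0.259.

1, 0.259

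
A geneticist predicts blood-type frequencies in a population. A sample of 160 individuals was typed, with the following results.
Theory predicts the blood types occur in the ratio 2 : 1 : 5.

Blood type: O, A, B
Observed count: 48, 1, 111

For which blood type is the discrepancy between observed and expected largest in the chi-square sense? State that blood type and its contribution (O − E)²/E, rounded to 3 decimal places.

Ratio total = 8. Expected counts: 160×2/8 = 40, 160×1/8 = 20, 160×5/8 = 100.
χ² = (48−40)²/40 + (1−20)²/20 + (111−100)²/100
   = 1.6000 + 18.0500 + 1.2100
The largest term is for A: 18.050.

A, 18.050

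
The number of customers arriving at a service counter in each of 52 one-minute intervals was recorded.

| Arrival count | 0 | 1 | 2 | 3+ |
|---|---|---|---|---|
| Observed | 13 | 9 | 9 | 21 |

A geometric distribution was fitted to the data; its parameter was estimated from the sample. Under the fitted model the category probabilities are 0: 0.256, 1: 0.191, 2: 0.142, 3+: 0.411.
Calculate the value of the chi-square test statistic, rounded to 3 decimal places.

Expected counts E_i = n·p_i: 52×0.256 = 13.312, 52×0.191 = 9.932, 52×0.142 = 7.384, 52×0.411 = 21.372.
cat         O        E   (O−E)²/E
0          13   13.312     0.0073
1           9    9.932     0.0875
2           9    7.384     0.3537
3+         21   21.372     0.0065
Sum = 0.455

0.455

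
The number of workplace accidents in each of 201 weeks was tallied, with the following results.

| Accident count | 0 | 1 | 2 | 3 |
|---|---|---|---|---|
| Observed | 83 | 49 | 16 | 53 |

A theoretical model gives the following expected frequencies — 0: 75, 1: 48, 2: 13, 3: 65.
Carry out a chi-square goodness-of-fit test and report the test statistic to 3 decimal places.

3.782

cat         O        E   (O−E)²/E
0          83       75     0.8533
1          49       48     0.0208
2          16       13     0.6923
3          53       65     2.2154
Sum = 3.782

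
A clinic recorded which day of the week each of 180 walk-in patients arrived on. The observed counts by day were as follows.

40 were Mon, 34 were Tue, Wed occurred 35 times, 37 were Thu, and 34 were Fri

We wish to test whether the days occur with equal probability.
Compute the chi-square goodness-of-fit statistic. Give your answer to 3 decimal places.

0.722

Under H₀ each category has probability 1/5, so each expected count is 180/5 = 36.
cat         O        E   (O−E)²/E
Mon        40       36     0.4444
Tue        34       36     0.1111
Wed        35       36     0.0278
Thu        37       36     0.0278
Fri        34       36     0.1111
Sum = 0.722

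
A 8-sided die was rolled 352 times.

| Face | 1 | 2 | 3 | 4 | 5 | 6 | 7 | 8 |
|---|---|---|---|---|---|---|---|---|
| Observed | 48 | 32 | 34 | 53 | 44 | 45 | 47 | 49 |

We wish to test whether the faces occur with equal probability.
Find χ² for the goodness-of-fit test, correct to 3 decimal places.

8.545

Under H₀ each category has probability 1/8, so each expected count is 352/8 = 44.
1: (48 − 44)²/44 = 16/44 = 0.3636
2: (32 − 44)²/44 = 144/44 = 3.2727
3: (34 − 44)²/44 = 100/44 = 2.2727
4: (53 − 44)²/44 = 81/44 = 1.8409
5: (44 − 44)²/44 = 0/44 = 0.0000
6: (45 − 44)²/44 = 1/44 = 0.0227
7: (47 − 44)²/44 = 9/44 = 0.2045
8: (49 − 44)²/44 = 25/44 = 0.5682
Sum = 8.545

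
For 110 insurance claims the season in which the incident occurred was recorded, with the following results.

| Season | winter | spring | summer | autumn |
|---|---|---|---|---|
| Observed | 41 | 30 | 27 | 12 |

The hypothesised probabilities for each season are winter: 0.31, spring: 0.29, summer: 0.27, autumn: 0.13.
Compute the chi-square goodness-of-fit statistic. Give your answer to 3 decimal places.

2.125

Expected counts E_i = n·p_i: 110×0.31 = 34.1, 110×0.29 = 31.9, 110×0.27 = 29.7, 110×0.13 = 14.3.
winter: (41 − 34.1)²/34.1 = 47.61/34.1 = 1.3962
spring: (30 − 31.9)²/31.9 = 3.61/31.9 = 0.1132
summer: (27 − 29.7)²/29.7 = 7.29/29.7 = 0.2455
autumn: (12 − 14.3)²/14.3 = 5.29/14.3 = 0.3699
Sum = 2.125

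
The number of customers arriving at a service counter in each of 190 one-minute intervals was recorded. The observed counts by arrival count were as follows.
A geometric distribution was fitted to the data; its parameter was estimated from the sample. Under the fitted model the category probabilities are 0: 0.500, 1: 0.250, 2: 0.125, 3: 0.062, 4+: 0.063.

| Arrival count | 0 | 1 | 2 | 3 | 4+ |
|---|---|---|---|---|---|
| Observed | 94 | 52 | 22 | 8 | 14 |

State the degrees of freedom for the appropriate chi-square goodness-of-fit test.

3

There are k = 5 categories and 1 parameter estimated from the data, so df = 5 − 1 − 1 = 3.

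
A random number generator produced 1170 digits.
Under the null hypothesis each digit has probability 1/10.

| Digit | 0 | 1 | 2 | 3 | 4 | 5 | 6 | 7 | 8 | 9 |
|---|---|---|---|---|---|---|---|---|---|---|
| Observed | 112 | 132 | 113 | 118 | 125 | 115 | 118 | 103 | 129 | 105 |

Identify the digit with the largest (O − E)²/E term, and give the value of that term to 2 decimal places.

1, 1.92

Under H₀ each category has probability 1/10, so each expected count is 1170/10 = 117.
0: (112 − 117)²/117 = 25/117 = 0.214
1: (132 − 117)²/117 = 225/117 = 1.923
2: (113 − 117)²/117 = 16/117 = 0.137
3: (118 − 117)²/117 = 1/117 = 0.009
4: (125 − 117)²/117 = 64/117 = 0.547
5: (115 − 117)²/117 = 4/117 = 0.034
6: (118 − 117)²/117 = 1/117 = 0.009
7: (103 − 117)²/117 = 196/117 = 1.675
8: (129 − 117)²/117 = 144/117 = 1.231
9: (105 − 117)²/117 = 144/117 = 1.231
The largest term is for 1: 1.92.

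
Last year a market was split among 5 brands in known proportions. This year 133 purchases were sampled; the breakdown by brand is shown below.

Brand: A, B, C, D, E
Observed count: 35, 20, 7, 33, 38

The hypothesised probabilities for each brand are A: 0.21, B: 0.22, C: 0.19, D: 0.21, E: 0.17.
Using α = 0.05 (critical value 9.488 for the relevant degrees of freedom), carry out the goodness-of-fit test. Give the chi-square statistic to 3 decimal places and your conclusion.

Expected counts E_i = n·p_i: 133×0.21 = 27.93, 133×0.22 = 29.26, 133×0.19 = 25.27, 133×0.21 = 27.93, 133×0.17 = 22.61.
A: (35 − 27.93)²/27.93 = 49.9849/27.93 = 1.7896
B: (20 − 29.26)²/29.26 = 85.7476/29.26 = 2.9305
C: (7 − 25.27)²/25.27 = 333.7929/25.27 = 13.2091
D: (33 − 27.93)²/27.93 = 25.7049/27.93 = 0.9203
E: (38 − 22.61)²/22.61 = 236.8521/22.61 = 10.4755
Sum = 29.325
df = 4. Since 29.325 > 9.488, we reject H₀.

29.325; reject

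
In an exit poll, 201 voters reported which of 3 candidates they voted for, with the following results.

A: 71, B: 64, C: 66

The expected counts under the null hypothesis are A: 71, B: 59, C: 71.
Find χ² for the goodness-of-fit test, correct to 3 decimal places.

0.776

χ² = (71−71)²/71 + (64−59)²/59 + (66−71)²/71
   = 0.0000 + 0.4237 + 0.3521
Sum = 0.776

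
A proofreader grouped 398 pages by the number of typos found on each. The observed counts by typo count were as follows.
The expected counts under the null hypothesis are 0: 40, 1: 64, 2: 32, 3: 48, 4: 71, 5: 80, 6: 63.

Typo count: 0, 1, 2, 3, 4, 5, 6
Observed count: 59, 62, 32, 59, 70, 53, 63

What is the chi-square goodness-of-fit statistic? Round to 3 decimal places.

20.735

χ² = (59−40)²/40 + (62−64)²/64 + (32−32)²/32 + (59−48)²/48 + (70−71)²/71 + (53−80)²/80 + (63−63)²/63
   = 9.0250 + 0.0625 + 0.0000 + 2.5208 + 0.0141 + 9.1125 + 0.0000
Sum = 20.735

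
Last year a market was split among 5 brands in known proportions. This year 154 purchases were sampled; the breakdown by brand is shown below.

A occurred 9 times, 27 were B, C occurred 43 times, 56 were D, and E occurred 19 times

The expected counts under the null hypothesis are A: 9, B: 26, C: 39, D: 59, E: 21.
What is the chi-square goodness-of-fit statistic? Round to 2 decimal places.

0.79

χ² = (9−9)²/9 + (27−26)²/26 + (43−39)²/39 + (56−59)²/59 + (19−21)²/21
   = 0.000 + 0.038 + 0.410 + 0.153 + 0.190
Sum = 0.79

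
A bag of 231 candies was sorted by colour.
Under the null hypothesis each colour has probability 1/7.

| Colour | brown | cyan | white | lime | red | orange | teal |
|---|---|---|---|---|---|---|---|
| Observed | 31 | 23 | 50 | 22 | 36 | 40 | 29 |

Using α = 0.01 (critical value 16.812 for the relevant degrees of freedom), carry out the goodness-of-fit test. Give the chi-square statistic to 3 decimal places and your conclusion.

17.818; reject

Expected count for each of the 7 categories: 231/7 = 33.
cat         O        E   (O−E)²/E
brown      31       33     0.1212
cyan       23       33     3.0303
white      50       33     8.7576
lime       22       33     3.6667
red        36       33     0.2727
orange     40       33     1.4848
teal       29       33     0.4848
Sum = 17.818
df = 6. Since 17.818 > 16.812, we reject H₀.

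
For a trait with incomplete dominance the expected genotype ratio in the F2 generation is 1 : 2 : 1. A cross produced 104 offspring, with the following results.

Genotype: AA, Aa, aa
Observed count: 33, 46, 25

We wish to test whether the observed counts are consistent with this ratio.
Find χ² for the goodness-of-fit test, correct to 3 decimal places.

2.615

Ratio total = 4. Expected counts: 104×1/4 = 26, 104×2/4 = 52, 104×1/4 = 26.
AA: (33 − 26)²/26 = 49/26 = 1.8846
Aa: (46 − 52)²/52 = 36/52 = 0.6923
aa: (25 − 26)²/26 = 1/26 = 0.0385
Sum = 2.615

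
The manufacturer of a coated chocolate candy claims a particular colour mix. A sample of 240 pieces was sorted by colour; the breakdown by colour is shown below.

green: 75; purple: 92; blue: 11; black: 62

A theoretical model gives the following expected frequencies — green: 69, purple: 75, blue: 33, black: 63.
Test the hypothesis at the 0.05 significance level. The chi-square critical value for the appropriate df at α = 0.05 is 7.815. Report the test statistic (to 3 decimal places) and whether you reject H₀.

19.058; reject

χ² = (75−69)²/69 + (92−75)²/75 + (11−33)²/33 + (62−63)²/63
   = 0.5217 + 3.8533 + 14.6667 + 0.0159
Sum = 19.058
df = 3. Since 19.058 > 7.815, we reject H₀.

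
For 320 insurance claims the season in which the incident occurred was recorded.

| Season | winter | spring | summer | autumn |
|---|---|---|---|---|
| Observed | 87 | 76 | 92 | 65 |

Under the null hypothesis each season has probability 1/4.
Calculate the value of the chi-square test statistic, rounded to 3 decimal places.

Expected count for each of the 4 categories: 320/4 = 80.
winter: (87 − 80)²/80 = 49/80 = 0.6125
spring: (76 − 80)²/80 = 16/80 = 0.2000
summer: (92 − 80)²/80 = 144/80 = 1.8000
autumn: (65 − 80)²/80 = 225/80 = 2.8125
Sum = 5.425

5.425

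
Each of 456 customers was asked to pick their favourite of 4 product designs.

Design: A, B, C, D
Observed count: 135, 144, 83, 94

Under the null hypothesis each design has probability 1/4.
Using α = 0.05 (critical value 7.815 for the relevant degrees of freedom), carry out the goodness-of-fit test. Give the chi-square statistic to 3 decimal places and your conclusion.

23.702; reject

Expected count for each of the 4 categories: 456/4 = 114.
χ² = (135−114)²/114 + (144−114)²/114 + (83−114)²/114 + (94−114)²/114
   = 3.8684 + 7.8947 + 8.4298 + 3.5088
Sum = 23.702
df = 3. Since 23.702 > 7.815, we reject H₀.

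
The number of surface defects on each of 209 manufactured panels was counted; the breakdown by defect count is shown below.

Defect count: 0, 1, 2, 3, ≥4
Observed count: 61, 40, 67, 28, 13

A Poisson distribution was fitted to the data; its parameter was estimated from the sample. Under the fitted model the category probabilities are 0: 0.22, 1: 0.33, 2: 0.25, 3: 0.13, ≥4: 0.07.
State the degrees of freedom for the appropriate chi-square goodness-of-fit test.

3

There are k = 5 categories and 1 parameter estimated from the data, so df = 5 − 1 − 1 = 3.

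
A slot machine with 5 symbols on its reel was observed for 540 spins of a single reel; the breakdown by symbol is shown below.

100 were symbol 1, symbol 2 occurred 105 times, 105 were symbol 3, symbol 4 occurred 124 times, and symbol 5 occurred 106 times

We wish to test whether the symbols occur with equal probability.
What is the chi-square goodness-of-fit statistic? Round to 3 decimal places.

3.167

Expected count for each of the 5 categories: 540/5 = 108.
χ² = (100−108)²/108 + (105−108)²/108 + (105−108)²/108 + (124−108)²/108 + (106−108)²/108
   = 0.5926 + 0.0833 + 0.0833 + 2.3704 + 0.0370
Sum = 3.167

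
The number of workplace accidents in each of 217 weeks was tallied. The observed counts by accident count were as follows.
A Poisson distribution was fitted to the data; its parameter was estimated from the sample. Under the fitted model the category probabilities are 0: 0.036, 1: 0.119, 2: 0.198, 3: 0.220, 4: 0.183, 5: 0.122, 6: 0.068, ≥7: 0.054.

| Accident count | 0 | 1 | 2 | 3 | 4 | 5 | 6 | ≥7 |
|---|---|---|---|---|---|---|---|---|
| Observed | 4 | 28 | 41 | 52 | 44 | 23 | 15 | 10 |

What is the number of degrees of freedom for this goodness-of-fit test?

6

There are k = 8 categories and 1 parameter estimated from the data, so df = 8 − 1 − 1 = 6.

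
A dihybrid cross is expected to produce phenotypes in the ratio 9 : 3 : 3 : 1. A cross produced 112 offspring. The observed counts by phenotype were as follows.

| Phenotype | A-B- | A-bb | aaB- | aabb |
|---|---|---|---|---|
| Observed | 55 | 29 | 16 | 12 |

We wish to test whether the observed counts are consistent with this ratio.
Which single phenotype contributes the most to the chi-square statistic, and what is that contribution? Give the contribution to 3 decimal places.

Ratio total = 16. Expected counts: 112×9/16 = 63, 112×3/16 = 21, 112×3/16 = 21, 112×1/16 = 7.
cat         O        E   (O−E)²/E
A-B-       55       63     1.0159
A-bb       29       21     3.0476
aaB-       16       21     1.1905
aabb       12        7     3.5714
The largest term is for aabb: 3.571.

aabb, 3.571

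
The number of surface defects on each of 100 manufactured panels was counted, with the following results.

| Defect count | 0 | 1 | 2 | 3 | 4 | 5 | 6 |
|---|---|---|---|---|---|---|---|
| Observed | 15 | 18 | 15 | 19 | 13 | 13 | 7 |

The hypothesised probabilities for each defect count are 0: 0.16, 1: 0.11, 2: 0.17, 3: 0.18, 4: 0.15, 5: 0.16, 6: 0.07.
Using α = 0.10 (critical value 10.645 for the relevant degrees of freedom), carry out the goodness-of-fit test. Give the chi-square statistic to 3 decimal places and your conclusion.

Expected counts E_i = n·p_i: 100×0.16 = 16, 100×0.11 = 11, 100×0.17 = 17, 100×0.18 = 18, 100×0.15 = 15, 100×0.16 = 16, 100×0.07 = 7.
0: (15 − 16)²/16 = 1/16 = 0.0625
1: (18 − 11)²/11 = 49/11 = 4.4545
2: (15 − 17)²/17 = 4/17 = 0.2353
3: (19 − 18)²/18 = 1/18 = 0.0556
4: (13 − 15)²/15 = 4/15 = 0.2667
5: (13 − 16)²/16 = 9/16 = 0.5625
6: (7 − 7)²/7 = 0/7 = 0.0000
Sum = 5.637
df = 6. Since 5.637 < 10.645, we do not reject H₀.

5.637; do not reject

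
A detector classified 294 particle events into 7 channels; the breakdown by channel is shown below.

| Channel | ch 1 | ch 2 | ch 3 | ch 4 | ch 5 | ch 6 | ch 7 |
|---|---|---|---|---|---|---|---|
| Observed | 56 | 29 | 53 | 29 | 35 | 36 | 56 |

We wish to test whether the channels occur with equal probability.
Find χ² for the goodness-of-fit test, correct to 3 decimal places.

22.286

Under H₀ each category has probability 1/7, so each expected count is 294/7 = 42.
cat         O        E   (O−E)²/E
ch 1       56       42     4.6667
ch 2       29       42     4.0238
ch 3       53       42     2.8810
ch 4       29       42     4.0238
ch 5       35       42     1.1667
ch 6       36       42     0.8571
ch 7       56       42     4.6667
Sum = 22.286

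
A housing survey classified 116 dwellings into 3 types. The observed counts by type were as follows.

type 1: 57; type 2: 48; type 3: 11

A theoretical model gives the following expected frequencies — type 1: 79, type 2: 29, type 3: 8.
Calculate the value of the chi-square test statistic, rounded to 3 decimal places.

cat         O        E   (O−E)²/E
type 1     57       79     6.1266
type 2     48       29    12.4483
type 3     11        8     1.1250
Sum = 19.700

19.700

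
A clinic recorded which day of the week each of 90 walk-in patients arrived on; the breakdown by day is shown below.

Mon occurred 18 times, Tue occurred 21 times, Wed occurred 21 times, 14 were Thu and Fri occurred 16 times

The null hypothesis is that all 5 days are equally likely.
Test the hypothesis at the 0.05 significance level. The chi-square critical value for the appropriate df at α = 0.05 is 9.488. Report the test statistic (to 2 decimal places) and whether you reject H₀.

Under H₀ each category has probability 1/5, so each expected count is 90/5 = 18.
Mon: (18 − 18)²/18 = 0/18 = 0.000
Tue: (21 − 18)²/18 = 9/18 = 0.500
Wed: (21 − 18)²/18 = 9/18 = 0.500
Thu: (14 − 18)²/18 = 16/18 = 0.889
Fri: (16 − 18)²/18 = 4/18 = 0.222
Sum = 2.11
df = 4. Since 2.11 < 9.488, we do not reject H₀.

2.11; do not reject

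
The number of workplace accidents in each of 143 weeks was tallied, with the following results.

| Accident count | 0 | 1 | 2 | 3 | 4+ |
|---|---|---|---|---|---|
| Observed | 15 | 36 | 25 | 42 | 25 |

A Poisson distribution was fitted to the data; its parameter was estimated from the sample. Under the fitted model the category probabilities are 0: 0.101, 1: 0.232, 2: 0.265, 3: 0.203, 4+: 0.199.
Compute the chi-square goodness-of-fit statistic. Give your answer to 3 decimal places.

10.866

Expected counts E_i = n·p_i: 143×0.101 = 14.443, 143×0.232 = 33.176, 143×0.265 = 37.895, 143×0.203 = 29.029, 143×0.199 = 28.457.
cat         O        E   (O−E)²/E
0          15   14.443     0.0215
1          36   33.176     0.2404
2          25   37.895     4.3879
3          42   29.029     5.7958
4+         25   28.457     0.4200
Sum = 10.866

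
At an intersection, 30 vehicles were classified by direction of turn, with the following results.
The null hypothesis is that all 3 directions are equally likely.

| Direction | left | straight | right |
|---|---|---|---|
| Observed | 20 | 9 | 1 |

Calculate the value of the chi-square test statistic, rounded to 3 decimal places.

Under H₀ each category has probability 1/3, so each expected count is 30/3 = 10.
left: (20 − 10)²/10 = 100/10 = 10.0000
straight: (9 − 10)²/10 = 1/10 = 0.1000
right: (1 − 10)²/10 = 81/10 = 8.1000
Sum = 18.200

18.200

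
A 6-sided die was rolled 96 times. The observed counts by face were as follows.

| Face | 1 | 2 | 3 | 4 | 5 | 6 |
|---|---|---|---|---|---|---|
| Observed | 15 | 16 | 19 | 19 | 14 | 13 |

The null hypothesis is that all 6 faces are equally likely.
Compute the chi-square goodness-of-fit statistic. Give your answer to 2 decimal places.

2.00

Expected count for each of the 6 categories: 96/6 = 16.
cat         O        E   (O−E)²/E
1          15       16      0.063
2          16       16      0.000
3          19       16      0.563
4          19       16      0.563
5          14       16      0.250
6          13       16      0.563
Sum = 2.00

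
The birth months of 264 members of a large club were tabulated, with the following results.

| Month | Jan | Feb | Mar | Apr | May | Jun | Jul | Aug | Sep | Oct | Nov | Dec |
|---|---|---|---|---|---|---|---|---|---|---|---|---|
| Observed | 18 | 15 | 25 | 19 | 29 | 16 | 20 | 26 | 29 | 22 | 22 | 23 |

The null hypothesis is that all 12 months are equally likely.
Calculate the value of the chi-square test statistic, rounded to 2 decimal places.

10.82

Expected count for each of the 12 categories: 264/12 = 22.
cat         O        E   (O−E)²/E
Jan        18       22      0.727
Feb        15       22      2.227
Mar        25       22      0.409
Apr        19       22      0.409
May        29       22      2.227
Jun        16       22      1.636
Jul        20       22      0.182
Aug        26       22      0.727
Sep        29       22      2.227
Oct        22       22      0.000
Nov        22       22      0.000
Dec        23       22      0.045
Sum = 10.82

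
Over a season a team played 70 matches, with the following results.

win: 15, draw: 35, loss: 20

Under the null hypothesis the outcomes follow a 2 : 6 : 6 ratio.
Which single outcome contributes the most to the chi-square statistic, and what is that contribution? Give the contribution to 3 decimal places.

loss, 3.333

Ratio total = 14. Expected counts: 70×2/14 = 10, 70×6/14 = 30, 70×6/14 = 30.
win: (15 − 10)²/10 = 25/10 = 2.5000
draw: (35 − 30)²/30 = 25/30 = 0.8333
loss: (20 − 30)²/30 = 100/30 = 3.3333
The largest term is for loss: 3.333.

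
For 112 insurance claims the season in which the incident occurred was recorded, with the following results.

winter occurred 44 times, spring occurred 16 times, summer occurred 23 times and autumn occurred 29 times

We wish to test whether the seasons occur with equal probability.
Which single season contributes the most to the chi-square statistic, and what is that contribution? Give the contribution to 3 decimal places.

winter, 9.143

Expected count for each of the 4 categories: 112/4 = 28.
cat         O        E   (O−E)²/E
winter     44       28     9.1429
spring     16       28     5.1429
summer     23       28     0.8929
autumn     29       28     0.0357
The largest term is for winter: 9.143.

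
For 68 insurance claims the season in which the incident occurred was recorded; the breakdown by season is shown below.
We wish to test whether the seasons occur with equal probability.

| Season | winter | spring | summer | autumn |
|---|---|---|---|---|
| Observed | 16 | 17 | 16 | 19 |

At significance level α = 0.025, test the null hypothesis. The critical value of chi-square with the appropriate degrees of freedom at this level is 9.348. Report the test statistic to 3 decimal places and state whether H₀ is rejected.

0.353; do not reject

Expected count for each of the 4 categories: 68/4 = 17.
winter: (16 − 17)²/17 = 1/17 = 0.0588
spring: (17 − 17)²/17 = 0/17 = 0.0000
summer: (16 − 17)²/17 = 1/17 = 0.0588
autumn: (19 − 17)²/17 = 4/17 = 0.2353
Sum = 0.353
df = 3. Since 0.353 < 9.348, we do not reject H₀.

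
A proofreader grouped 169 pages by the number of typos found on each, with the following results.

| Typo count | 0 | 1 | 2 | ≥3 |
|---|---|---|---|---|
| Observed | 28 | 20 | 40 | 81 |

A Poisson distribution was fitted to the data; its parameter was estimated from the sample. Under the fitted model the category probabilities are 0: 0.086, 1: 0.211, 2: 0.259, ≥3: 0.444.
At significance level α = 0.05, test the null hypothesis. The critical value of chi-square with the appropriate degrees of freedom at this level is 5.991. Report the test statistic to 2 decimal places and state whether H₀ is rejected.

Expected counts E_i = n·p_i: 169×0.086 = 14.534, 169×0.211 = 35.659, 169×0.259 = 43.771, 169×0.444 = 75.036.
0: (28 − 14.534)²/14.534 = 181.333156/14.534 = 12.476
1: (20 − 35.659)²/35.659 = 245.204281/35.659 = 6.876
2: (40 − 43.771)²/43.771 = 14.220441/43.771 = 0.325
≥3: (81 − 75.036)²/75.036 = 35.569296/75.036 = 0.474
Sum = 20.15
df = 2. Since 20.15 > 5.991, we reject H₀.

20.15; reject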